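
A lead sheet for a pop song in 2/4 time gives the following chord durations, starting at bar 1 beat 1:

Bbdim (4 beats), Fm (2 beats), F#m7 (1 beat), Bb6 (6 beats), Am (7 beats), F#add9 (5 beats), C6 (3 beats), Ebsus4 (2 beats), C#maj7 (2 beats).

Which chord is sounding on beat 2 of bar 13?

Beat 2 of bar 13 is beat (13−1)×2 + 2 = 26 overall.
Running totals: Bbdim ends at 4, Fm ends at 6, F#m7 ends at 7, Bb6 ends at 13, Am ends at 20, F#add9 ends at 25, C6 ends at 28.
Beat 26 falls within C6.

C6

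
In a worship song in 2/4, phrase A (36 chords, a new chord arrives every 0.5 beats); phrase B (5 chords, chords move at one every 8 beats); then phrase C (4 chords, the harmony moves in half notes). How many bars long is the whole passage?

33 bars

A: 36 × 0.5 = 18 beats = 9 bars.
B: 5 × 8 = 40 beats = 20 bars.
C: 4 × 2 = 8 beats = 4 bars.
Total: 9 + 20 + 4 = 33 bars.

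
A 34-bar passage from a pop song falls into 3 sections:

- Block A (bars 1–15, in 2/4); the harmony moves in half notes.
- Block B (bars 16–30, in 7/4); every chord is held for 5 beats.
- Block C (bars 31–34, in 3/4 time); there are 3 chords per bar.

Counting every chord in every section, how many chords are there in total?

A has 30 beats and chords last 2 each, so 15 chords.
B has 105 beats and chords last 5 each, so 21 chords.
C has 12 beats and chords last 1 each, so 12 chords.
Total: 15 + 21 + 12 = 48.

48 chords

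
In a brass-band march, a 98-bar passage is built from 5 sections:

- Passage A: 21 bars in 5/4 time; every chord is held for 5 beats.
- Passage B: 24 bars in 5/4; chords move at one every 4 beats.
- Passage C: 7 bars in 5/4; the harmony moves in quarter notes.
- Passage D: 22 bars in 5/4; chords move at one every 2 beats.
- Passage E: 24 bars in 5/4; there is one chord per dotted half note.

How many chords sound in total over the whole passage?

A has 105 beats and chords last 5 each, so 21 chords.
B has 120 beats and chords last 4 each, so 30 chords.
C has 35 beats and chords last 1 each, so 35 chords.
D has 110 beats and chords last 2 each, so 55 chords.
E has 120 beats and chords last 3 each, so 40 chords.
Total: 21 + 30 + 35 + 55 + 40 = 181.

181 chords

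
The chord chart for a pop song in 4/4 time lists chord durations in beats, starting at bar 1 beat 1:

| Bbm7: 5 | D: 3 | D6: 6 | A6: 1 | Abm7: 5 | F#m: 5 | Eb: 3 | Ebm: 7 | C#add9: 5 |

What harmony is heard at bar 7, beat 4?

Eb

Beat 4 of bar 7 is beat (7−1)×4 + 4 = 28 overall.
Running totals: Bbm7 ends at 5, D ends at 8, D6 ends at 14, A6 ends at 15, Abm7 ends at 20, F#m ends at 25, Eb ends at 28.
Beat 28 falls within Eb.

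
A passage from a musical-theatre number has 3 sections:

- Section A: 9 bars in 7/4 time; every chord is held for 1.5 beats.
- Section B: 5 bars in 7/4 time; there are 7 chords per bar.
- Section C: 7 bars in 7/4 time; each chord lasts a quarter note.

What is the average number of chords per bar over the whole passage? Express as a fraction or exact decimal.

A: 9 bars of 7 beats is 63 beats; at 1.5 beats each that's 42 chords.
B: 5 bars of 7 beats is 35 beats; at 1 beat each that's 35 chords.
C: 7 bars of 7 beats is 49 beats; at 1 beat each that's 49 chords.
Overall: 126 chords over 21 bars → 126/21 = 6 chords per bar.

6 chords per bar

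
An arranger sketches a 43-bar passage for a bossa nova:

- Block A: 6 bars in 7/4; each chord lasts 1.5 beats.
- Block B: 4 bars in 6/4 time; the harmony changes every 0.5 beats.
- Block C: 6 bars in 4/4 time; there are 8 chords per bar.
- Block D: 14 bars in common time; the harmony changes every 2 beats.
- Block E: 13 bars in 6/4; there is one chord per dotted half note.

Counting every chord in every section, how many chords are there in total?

178 chords

A has 42 beats and chords last 1.5 each, so 28 chords.
B has 24 beats and chords last 0.5 each, so 48 chords.
C has 24 beats and chords last 0.5 each, so 48 chords.
D has 56 beats and chords last 2 each, so 28 chords.
E has 78 beats and chords last 3 each, so 26 chords.
Total: 28 + 48 + 48 + 28 + 26 = 178.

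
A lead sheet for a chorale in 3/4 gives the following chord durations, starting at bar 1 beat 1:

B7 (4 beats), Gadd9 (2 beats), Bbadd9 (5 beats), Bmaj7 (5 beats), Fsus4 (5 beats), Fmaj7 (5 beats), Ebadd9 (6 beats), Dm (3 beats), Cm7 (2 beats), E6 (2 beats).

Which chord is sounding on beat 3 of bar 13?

Beat 3 of bar 13 is beat (13−1)×3 + 3 = 39 overall.
Running totals: B7 ends at 4, Gadd9 ends at 6, Bbadd9 ends at 11, Bmaj7 ends at 16, Fsus4 ends at 21, Fmaj7 ends at 26, Ebadd9 ends at 32, Dm ends at 35, Cm7 ends at 37, E6 ends at 39.
Beat 39 falls within E6.

E6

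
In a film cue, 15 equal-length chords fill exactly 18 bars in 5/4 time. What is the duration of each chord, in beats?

6 beats

18 bars × 5 beats/bar = 90 beats total.
90 beats ÷ 15 chords = 6 beats per chord.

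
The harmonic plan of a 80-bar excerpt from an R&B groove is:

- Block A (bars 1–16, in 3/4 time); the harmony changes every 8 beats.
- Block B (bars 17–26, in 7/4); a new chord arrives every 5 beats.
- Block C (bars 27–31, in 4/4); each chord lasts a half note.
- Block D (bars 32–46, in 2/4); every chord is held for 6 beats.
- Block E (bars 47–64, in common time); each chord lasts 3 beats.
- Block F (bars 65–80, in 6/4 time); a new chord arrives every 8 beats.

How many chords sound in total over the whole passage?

A: 16 bars × 3 beats = 48 beats; 8 beats/chord → 6 chords.
B: 10 bars × 7 beats = 70 beats; 5 beats/chord → 14 chords.
C: 5 bars × 4 beats = 20 beats; 2 beats/chord → 10 chords.
D: 15 bars × 2 beats = 30 beats; 6 beats/chord → 5 chords.
E: 18 bars × 4 beats = 72 beats; 3 beats/chord → 24 chords.
F: 16 bars × 6 beats = 96 beats; 8 beats/chord → 12 chords.
Total: 6 + 14 + 10 + 5 + 24 + 12 = 71.

71 chords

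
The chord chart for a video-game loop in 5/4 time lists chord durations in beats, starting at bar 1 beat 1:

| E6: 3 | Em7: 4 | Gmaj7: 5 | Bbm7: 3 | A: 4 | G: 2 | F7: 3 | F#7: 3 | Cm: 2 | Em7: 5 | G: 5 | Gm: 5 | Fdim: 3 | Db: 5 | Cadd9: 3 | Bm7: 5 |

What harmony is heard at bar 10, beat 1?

Beat 1 of bar 10 is beat (10−1)×5 + 1 = 46 overall.
Running totals: E6 ends at 3, Em7 ends at 7, Gmaj7 ends at 12, Bbm7 ends at 15, A ends at 19, G ends at 21, F7 ends at 24, F#7 ends at 27, Cm ends at 29, Em7 ends at 34, G ends at 39, Gm ends at 44, Fdim ends at 47.
Beat 46 falls within Fdim.

Fdim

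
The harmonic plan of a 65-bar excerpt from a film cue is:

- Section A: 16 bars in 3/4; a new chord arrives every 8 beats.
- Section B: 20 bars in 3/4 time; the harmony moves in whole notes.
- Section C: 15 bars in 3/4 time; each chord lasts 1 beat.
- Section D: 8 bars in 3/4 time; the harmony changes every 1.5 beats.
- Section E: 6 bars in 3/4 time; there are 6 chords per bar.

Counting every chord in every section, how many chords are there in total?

A: 16 bars × 3 beats = 48 beats; 8 beats/chord → 6 chords.
B: 20 bars × 3 beats = 60 beats; 4 beats/chord → 15 chords.
C: 15 bars × 3 beats = 45 beats; 1 beat/chord → 45 chords.
D: 8 bars × 3 beats = 24 beats; 1.5 beats/chord → 16 chords.
E: 6 bars × 3 beats = 18 beats; 0.5 beats/chord → 36 chords.
Total: 6 + 15 + 45 + 16 + 36 = 118.

118 chords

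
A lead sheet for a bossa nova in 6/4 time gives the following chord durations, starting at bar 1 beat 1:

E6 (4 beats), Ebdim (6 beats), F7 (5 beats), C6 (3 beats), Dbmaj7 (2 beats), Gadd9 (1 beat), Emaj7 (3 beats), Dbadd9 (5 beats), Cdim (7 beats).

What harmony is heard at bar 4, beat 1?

Beat 1 of bar 4 is beat (4−1)×6 + 1 = 19 overall.
Running totals: E6 ends at 4, Ebdim ends at 10, F7 ends at 15, C6 ends at 18, Dbmaj7 ends at 20.
Beat 19 falls within Dbmaj7.

Dbmaj7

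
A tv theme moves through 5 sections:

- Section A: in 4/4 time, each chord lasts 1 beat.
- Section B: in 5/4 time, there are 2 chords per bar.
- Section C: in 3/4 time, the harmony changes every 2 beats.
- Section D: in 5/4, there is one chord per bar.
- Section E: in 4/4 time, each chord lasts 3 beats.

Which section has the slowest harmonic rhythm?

A: each chord is 1 beat in 4/4, so 4 per bar.
B: each chord is 2.5 beats in 5/4, so 2 per bar.
C: each chord is 2 beats in 3/4, so 1.5 per bar.
D: each chord is 5 beats in 5/4, so 1 per bar.
E: each chord is 3 beats in 4/4, so 4/3 per bar.
Slowest is D at 1 chords/bar.

Section D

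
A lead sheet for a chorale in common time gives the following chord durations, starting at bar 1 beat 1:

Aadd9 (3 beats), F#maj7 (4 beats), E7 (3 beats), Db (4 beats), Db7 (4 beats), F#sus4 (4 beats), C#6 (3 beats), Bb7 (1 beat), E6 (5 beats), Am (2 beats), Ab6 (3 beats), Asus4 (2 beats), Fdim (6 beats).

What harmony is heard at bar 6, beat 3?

C#6

Beat 3 of bar 6 is beat (6−1)×4 + 3 = 23 overall.
Running totals: Aadd9 ends at 3, F#maj7 ends at 7, E7 ends at 10, Db ends at 14, Db7 ends at 18, F#sus4 ends at 22, C#6 ends at 25.
Beat 23 falls within C#6.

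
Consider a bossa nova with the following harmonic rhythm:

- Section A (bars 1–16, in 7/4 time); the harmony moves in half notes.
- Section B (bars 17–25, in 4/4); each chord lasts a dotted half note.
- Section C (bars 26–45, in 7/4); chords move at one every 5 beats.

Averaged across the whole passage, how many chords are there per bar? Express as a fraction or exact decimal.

32/15 chords per bar

A: 16 bars of 7 beats is 112 beats; at 2 beats each that's 56 chords.
B: 9 bars of 4 beats is 36 beats; at 3 beats each that's 12 chords.
C: 20 bars of 7 beats is 140 beats; at 5 beats each that's 28 chords.
Overall: 96 chords over 45 bars → 96/45 = 32/15 chords per bar.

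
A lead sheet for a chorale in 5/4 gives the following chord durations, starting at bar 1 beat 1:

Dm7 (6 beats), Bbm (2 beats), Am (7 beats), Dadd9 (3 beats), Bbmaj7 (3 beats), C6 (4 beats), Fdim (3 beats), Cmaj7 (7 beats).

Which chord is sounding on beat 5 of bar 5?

Beat 5 of bar 5 is beat (5−1)×5 + 5 = 25 overall.
Running totals: Dm7 ends at 6, Bbm ends at 8, Am ends at 15, Dadd9 ends at 18, Bbmaj7 ends at 21, C6 ends at 25.
Beat 25 falls within C6.

C6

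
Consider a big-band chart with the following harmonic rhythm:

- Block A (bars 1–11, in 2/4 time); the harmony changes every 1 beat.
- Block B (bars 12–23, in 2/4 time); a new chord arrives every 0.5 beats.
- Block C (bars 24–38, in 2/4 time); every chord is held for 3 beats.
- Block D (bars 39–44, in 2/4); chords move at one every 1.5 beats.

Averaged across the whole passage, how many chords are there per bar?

2 chords per bar

A: 11 bars of 2 beats is 22 beats; at 1 beat each that's 22 chords.
B: 12 bars of 2 beats is 24 beats; at 0.5 beats each that's 48 chords.
C: 15 bars of 2 beats is 30 beats; at 3 beats each that's 10 chords.
D: 6 bars of 2 beats is 12 beats; at 1.5 beats each that's 8 chords.
Overall: 88 chords over 44 bars → 88/44 = 2 chords per bar.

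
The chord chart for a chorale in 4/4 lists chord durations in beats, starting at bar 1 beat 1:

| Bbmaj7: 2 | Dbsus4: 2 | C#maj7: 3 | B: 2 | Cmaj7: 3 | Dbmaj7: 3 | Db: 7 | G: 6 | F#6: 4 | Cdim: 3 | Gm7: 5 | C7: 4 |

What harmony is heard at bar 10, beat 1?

Gm7

Beat 1 of bar 10 is beat (10−1)×4 + 1 = 37 overall.
Running totals: Bbmaj7 ends at 2, Dbsus4 ends at 4, C#maj7 ends at 7, B ends at 9, Cmaj7 ends at 12, Dbmaj7 ends at 15, Db ends at 22, G ends at 28, F#6 ends at 32, Cdim ends at 35, Gm7 ends at 40.
Beat 37 falls within Gm7.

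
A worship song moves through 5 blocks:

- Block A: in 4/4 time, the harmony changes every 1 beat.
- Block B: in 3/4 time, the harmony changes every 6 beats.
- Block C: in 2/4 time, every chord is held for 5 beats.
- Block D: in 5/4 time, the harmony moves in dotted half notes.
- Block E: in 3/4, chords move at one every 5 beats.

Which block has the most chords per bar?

Block A

A: each chord is 1 beat in 4/4, so 4 per bar.
B: each chord is 6 beats in 3/4, so 0.5 per bar.
C: each chord is 5 beats in 2/4, so 0.4 per bar.
D: each chord is 3 beats in 5/4, so 5/3 per bar.
E: each chord is 5 beats in 3/4, so 0.6 per bar.
Fastest is A at 4 chords/bar.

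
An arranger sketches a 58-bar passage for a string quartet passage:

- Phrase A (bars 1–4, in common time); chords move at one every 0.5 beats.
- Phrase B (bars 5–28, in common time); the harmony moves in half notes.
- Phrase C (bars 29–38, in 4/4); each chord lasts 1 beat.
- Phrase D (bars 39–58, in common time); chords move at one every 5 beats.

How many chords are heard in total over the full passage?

A: 4·4 = 16 beats, 16/0.5 = 32 chords.
B: 24·4 = 96 beats, 96/2 = 48 chords.
C: 10·4 = 40 beats, 40/1 = 40 chords.
D: 20·4 = 80 beats, 80/5 = 16 chords.
Total: 32 + 48 + 40 + 16 = 136.

136 chords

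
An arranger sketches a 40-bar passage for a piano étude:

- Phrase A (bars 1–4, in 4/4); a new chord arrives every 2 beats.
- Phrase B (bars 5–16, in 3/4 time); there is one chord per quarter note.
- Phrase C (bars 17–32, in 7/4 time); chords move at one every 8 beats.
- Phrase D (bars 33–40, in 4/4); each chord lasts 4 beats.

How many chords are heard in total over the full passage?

66 chords

A: 4·4 = 16 beats, 16/2 = 8 chords.
B: 12·3 = 36 beats, 36/1 = 36 chords.
C: 16·7 = 112 beats, 112/8 = 14 chords.
D: 8·4 = 32 beats, 32/4 = 8 chords.
Total: 8 + 36 + 14 + 8 = 66.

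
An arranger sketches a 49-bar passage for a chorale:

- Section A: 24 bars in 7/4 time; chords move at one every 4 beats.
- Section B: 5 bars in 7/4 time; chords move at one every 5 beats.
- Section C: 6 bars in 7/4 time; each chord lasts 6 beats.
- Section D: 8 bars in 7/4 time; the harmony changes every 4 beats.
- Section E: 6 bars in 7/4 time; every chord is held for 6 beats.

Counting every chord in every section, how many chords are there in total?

77 chords

A has 168 beats and chords last 4 each, so 42 chords.
B has 35 beats and chords last 5 each, so 7 chords.
C has 42 beats and chords last 6 each, so 7 chords.
D has 56 beats and chords last 4 each, so 14 chords.
E has 42 beats and chords last 6 each, so 7 chords.
Total: 42 + 7 + 7 + 14 + 7 = 77.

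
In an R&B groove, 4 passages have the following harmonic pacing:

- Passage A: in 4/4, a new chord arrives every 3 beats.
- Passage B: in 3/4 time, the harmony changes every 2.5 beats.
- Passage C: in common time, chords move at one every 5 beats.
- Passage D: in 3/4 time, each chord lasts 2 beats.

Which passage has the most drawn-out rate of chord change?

Passage C

A: 4 beats/bar ÷ 3 beats/chord = 4/3 chords/bar.
B: 3 beats/bar ÷ 2.5 beats/chord = 1.2 chords/bar.
C: 4 beats/bar ÷ 5 beats/chord = 0.8 chords/bar.
D: 3 beats/bar ÷ 2 beats/chord = 1.5 chords/bar.
Slowest is C at 0.8 chords/bar.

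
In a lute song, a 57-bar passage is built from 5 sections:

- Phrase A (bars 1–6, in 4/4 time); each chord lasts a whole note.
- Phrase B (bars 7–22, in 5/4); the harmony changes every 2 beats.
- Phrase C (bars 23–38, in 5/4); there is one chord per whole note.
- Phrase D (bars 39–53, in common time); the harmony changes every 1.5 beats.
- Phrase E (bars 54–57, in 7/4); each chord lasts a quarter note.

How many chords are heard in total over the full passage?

A: 6·4 = 24 beats, 24/4 = 6 chords.
B: 16·5 = 80 beats, 80/2 = 40 chords.
C: 16·5 = 80 beats, 80/4 = 20 chords.
D: 15·4 = 60 beats, 60/1.5 = 40 chords.
E: 4·7 = 28 beats, 28/1 = 28 chords.
Total: 6 + 40 + 20 + 40 + 28 = 134.

134 chords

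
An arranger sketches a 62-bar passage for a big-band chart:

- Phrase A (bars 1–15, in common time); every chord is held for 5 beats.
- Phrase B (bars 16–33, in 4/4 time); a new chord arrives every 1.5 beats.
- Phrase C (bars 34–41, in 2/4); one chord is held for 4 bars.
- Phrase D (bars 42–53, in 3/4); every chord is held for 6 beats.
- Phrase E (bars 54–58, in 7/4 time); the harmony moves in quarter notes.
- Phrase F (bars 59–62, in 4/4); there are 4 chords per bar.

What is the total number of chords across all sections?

119 chords

A: 15 bars × 4 beats = 60 beats; 5 beats/chord → 12 chords.
B: 18 bars × 4 beats = 72 beats; 1.5 beats/chord → 48 chords.
C: 8 bars × 2 beats = 16 beats; 8 beats/chord → 2 chords.
D: 12 bars × 3 beats = 36 beats; 6 beats/chord → 6 chords.
E: 5 bars × 7 beats = 35 beats; 1 beat/chord → 35 chords.
F: 4 bars × 4 beats = 16 beats; 1 beat/chord → 16 chords.
Total: 12 + 48 + 2 + 6 + 35 + 16 = 119.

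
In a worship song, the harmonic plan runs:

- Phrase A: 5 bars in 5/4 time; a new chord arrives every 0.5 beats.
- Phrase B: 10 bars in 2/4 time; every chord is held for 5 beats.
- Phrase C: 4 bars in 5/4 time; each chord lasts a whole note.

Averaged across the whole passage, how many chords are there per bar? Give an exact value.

59/19 chords per bar

A: 5 bars of 5 beats is 25 beats; at 0.5 beats each that's 50 chords.
B: 10 bars of 2 beats is 20 beats; at 5 beats each that's 4 chords.
C: 4 bars of 5 beats is 20 beats; at 4 beats each that's 5 chords.
Overall: 59 chords over 19 bars → 59/19 = 59/19 chords per bar.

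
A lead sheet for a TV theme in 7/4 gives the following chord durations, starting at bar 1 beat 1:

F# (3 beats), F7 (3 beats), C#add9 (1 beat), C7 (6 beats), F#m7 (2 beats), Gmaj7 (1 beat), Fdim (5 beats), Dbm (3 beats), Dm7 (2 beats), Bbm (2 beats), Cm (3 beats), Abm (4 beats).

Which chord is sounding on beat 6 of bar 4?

Bbm

Beat 6 of bar 4 is beat (4−1)×7 + 6 = 27 overall.
Running totals: F# ends at 3, F7 ends at 6, C#add9 ends at 7, C7 ends at 13, F#m7 ends at 15, Gmaj7 ends at 16, Fdim ends at 21, Dbm ends at 24, Dm7 ends at 26, Bbm ends at 28.
Beat 27 falls within Bbm.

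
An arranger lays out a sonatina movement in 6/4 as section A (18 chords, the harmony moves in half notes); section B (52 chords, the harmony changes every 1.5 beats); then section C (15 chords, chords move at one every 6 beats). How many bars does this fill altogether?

34 bars

A: 18 × 2 = 36 beats = 6 bars.
B: 52 × 1.5 = 78 beats = 13 bars.
C: 15 × 6 = 90 beats = 15 bars.
Total: 6 + 13 + 15 = 34 bars.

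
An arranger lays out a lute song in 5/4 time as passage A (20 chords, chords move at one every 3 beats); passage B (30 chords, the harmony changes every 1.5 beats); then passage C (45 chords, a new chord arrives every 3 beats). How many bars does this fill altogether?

48 bars

A: 20 × 3 = 60 beats = 12 bars.
B: 30 × 1.5 = 45 beats = 9 bars.
C: 45 × 3 = 135 beats = 27 bars.
Total: 12 + 9 + 27 = 48 bars.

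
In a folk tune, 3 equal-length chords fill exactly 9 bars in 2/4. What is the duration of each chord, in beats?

6 beats

9 bars × 2 beats/bar = 18 beats total.
18 beats ÷ 3 chords = 6 beats per chord.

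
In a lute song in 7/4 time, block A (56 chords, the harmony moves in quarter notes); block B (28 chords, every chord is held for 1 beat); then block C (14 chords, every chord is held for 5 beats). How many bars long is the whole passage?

A: 56 × 1 = 56 beats = 8 bars.
B: 28 × 1 = 28 beats = 4 bars.
C: 14 × 5 = 70 beats = 10 bars.
Total: 8 + 4 + 10 = 22 bars.

22 bars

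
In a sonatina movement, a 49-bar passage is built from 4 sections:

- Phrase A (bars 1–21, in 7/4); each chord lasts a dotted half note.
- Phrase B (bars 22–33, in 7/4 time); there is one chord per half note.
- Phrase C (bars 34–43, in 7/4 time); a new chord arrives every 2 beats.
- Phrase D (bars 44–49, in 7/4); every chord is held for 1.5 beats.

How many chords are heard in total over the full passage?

A: 21·7 = 147 beats, 147/3 = 49 chords.
B: 12·7 = 84 beats, 84/2 = 42 chords.
C: 10·7 = 70 beats, 70/2 = 35 chords.
D: 6·7 = 42 beats, 42/1.5 = 28 chords.
Total: 49 + 42 + 35 + 28 = 154.

154 chords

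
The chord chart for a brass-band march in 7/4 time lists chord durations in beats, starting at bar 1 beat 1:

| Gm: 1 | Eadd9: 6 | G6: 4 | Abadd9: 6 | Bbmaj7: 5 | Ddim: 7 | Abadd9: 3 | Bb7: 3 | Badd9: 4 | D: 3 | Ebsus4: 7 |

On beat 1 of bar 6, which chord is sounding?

Beat 1 of bar 6 is beat (6−1)×7 + 1 = 36 overall.
Running totals: Gm ends at 1, Eadd9 ends at 7, G6 ends at 11, Abadd9 ends at 17, Bbmaj7 ends at 22, Ddim ends at 29, Abadd9 ends at 32, Bb7 ends at 35, Badd9 ends at 39.
Beat 36 falls within Badd9.

Badd9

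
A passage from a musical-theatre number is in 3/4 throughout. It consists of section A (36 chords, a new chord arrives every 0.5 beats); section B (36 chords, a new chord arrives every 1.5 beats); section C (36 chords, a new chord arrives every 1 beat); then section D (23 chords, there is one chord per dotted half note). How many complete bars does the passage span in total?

59 bars

A: 36 × 0.5 = 18 beats = 6 bars.
B: 36 × 1.5 = 54 beats = 18 bars.
C: 36 × 1 = 36 beats = 12 bars.
D: 23 × 3 = 69 beats = 23 bars.
Total: 6 + 18 + 12 + 23 = 59 bars.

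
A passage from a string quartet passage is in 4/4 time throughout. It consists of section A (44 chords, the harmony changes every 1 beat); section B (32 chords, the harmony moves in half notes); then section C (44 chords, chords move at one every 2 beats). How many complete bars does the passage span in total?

49 bars

A: 44 × 1 = 44 beats = 11 bars.
B: 32 × 2 = 64 beats = 16 bars.
C: 44 × 2 = 88 beats = 22 bars.
Total: 11 + 16 + 22 = 49 bars.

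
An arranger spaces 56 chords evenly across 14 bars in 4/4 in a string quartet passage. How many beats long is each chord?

1 beat

14 bars × 4 beats/bar = 56 beats total.
56 beats ÷ 56 chords = 1 beats per chord.
(That is a quarter note.)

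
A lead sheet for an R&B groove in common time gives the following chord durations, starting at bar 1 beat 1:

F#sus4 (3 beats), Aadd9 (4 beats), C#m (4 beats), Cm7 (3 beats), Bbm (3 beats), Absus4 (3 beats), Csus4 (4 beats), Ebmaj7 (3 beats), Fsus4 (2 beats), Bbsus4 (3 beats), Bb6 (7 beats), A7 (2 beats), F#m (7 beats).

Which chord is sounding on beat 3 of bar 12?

Beat 3 of bar 12 is beat (12−1)×4 + 3 = 47 overall.
Running totals: F#sus4 ends at 3, Aadd9 ends at 7, C#m ends at 11, Cm7 ends at 14, Bbm ends at 17, Absus4 ends at 20, Csus4 ends at 24, Ebmaj7 ends at 27, Fsus4 ends at 29, Bbsus4 ends at 32, Bb6 ends at 39, A7 ends at 41, F#m ends at 48.
Beat 47 falls within F#m.

F#m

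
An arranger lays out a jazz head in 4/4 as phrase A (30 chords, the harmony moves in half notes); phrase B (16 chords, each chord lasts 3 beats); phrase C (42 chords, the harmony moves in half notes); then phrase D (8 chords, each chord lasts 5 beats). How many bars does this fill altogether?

58 bars

A: 30 × 2 = 60 beats = 15 bars.
B: 16 × 3 = 48 beats = 12 bars.
C: 42 × 2 = 84 beats = 21 bars.
D: 8 × 5 = 40 beats = 10 bars.
Total: 15 + 12 + 21 + 10 = 58 bars.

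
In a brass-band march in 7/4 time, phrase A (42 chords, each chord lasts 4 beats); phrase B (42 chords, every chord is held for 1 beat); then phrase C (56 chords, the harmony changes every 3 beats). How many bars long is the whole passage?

54 bars

A: 42 × 4 = 168 beats = 24 bars.
B: 42 × 1 = 42 beats = 6 bars.
C: 56 × 3 = 168 beats = 24 bars.
Total: 24 + 6 + 24 = 54 bars.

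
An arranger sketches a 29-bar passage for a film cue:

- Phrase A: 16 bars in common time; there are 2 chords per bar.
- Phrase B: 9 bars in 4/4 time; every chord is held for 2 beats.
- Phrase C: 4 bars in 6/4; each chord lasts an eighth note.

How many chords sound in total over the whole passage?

A: 16·4 = 64 beats, 64/2 = 32 chords.
B: 9·4 = 36 beats, 36/2 = 18 chords.
C: 4·6 = 24 beats, 24/0.5 = 48 chords.
Total: 32 + 18 + 48 = 98.

98 chords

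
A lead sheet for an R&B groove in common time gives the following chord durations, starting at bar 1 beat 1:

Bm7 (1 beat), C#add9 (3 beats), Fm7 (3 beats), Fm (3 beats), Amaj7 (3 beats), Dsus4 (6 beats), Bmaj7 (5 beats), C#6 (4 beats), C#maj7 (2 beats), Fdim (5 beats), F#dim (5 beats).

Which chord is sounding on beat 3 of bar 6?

Beat 3 of bar 6 is beat (6−1)×4 + 3 = 23 overall.
Running totals: Bm7 ends at 1, C#add9 ends at 4, Fm7 ends at 7, Fm ends at 10, Amaj7 ends at 13, Dsus4 ends at 19, Bmaj7 ends at 24.
Beat 23 falls within Bmaj7.

Bmaj7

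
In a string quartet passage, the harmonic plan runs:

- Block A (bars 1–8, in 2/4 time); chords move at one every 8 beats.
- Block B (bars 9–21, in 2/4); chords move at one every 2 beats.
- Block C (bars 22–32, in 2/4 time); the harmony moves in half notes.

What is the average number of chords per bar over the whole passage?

A: 8 bars of 2 beats is 16 beats; at 8 beats each that's 2 chords.
B: 13 bars of 2 beats is 26 beats; at 2 beats each that's 13 chords.
C: 11 bars of 2 beats is 22 beats; at 2 beats each that's 11 chords.
Overall: 26 chords over 32 bars → 26/32 = 13/16 chords per bar.

13/16 chords per bar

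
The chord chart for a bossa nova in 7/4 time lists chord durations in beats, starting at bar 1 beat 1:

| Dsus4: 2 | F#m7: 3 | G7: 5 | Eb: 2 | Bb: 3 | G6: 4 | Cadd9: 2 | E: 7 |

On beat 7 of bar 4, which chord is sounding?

E

Beat 7 of bar 4 is beat (4−1)×7 + 7 = 28 overall.
Running totals: Dsus4 ends at 2, F#m7 ends at 5, G7 ends at 10, Eb ends at 12, Bb ends at 15, G6 ends at 19, Cadd9 ends at 21, E ends at 28.
Beat 28 falls within E.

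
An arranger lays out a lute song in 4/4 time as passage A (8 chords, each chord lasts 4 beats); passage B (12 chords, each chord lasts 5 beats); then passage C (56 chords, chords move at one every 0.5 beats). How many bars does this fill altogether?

30 bars

A: 8 × 4 = 32 beats = 8 bars.
B: 12 × 5 = 60 beats = 15 bars.
C: 56 × 0.5 = 28 beats = 7 bars.
Total: 8 + 15 + 7 = 30 bars.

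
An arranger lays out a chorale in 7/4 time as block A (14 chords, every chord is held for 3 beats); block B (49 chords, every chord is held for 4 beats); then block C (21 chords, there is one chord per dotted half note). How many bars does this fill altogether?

A: 14 × 3 = 42 beats = 6 bars.
B: 49 × 4 = 196 beats = 28 bars.
C: 21 × 3 = 63 beats = 9 bars.
Total: 6 + 28 + 9 = 43 bars.

43 bars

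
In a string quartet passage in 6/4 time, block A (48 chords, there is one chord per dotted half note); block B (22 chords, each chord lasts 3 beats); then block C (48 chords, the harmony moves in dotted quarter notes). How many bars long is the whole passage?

47 bars

A: 48 × 3 = 144 beats = 24 bars.
B: 22 × 3 = 66 beats = 11 bars.
C: 48 × 1.5 = 72 beats = 12 bars.
Total: 24 + 11 + 12 = 47 bars.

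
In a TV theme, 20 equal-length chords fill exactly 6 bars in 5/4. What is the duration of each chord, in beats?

6 bars × 5 beats/bar = 30 beats total.
30 beats ÷ 20 chords = 1.5 beats per chord.
(That is a dotted quarter note.)

1.5 beats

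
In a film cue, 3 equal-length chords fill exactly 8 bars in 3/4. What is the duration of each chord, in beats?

8 beats

8 bars × 3 beats/bar = 24 beats total.
24 beats ÷ 3 chords = 8 beats per chord.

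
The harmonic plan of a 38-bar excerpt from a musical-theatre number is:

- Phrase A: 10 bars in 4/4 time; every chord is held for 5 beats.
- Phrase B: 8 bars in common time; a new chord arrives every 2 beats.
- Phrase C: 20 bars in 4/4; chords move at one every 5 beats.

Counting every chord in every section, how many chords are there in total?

A: 10·4 = 40 beats, 40/5 = 8 chords.
B: 8·4 = 32 beats, 32/2 = 16 chords.
C: 20·4 = 80 beats, 80/5 = 16 chords.
Total: 8 + 16 + 16 = 40.

40 chords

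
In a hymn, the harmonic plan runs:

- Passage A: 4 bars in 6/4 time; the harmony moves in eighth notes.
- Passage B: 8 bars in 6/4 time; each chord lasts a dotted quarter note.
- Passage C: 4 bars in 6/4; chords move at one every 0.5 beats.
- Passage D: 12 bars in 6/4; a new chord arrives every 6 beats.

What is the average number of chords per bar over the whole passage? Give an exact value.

5 chords per bar

A: 4 bars of 6 beats is 24 beats; at 0.5 beats each that's 48 chords.
B: 8 bars of 6 beats is 48 beats; at 1.5 beats each that's 32 chords.
C: 4 bars of 6 beats is 24 beats; at 0.5 beats each that's 48 chords.
D: 12 bars of 6 beats is 72 beats; at 6 beats each that's 12 chords.
Overall: 140 chords over 28 bars → 140/28 = 5 chords per bar.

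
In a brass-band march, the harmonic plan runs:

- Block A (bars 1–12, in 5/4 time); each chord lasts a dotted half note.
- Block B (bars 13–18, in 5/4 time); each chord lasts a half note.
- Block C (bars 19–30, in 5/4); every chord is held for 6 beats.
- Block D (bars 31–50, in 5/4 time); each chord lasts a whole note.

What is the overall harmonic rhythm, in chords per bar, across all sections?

1.4 chords per bar

A: 12 × 5 = 60 beats ÷ 3 = 20 chords.
B: 6 × 5 = 30 beats ÷ 2 = 15 chords.
C: 12 × 5 = 60 beats ÷ 6 = 10 chords.
D: 20 × 5 = 100 beats ÷ 4 = 25 chords.
Overall: 70 chords over 50 bars → 70/50 = 1.4 chords per bar.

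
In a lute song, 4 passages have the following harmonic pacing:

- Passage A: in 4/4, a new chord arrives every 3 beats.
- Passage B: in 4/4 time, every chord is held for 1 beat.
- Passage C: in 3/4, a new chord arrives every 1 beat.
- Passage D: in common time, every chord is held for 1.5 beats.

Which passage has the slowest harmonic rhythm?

A: each chord is 3 beats in 4/4, so 4/3 per bar.
B: each chord is 1 beat in 4/4, so 4 per bar.
C: each chord is 1 beat in 3/4, so 3 per bar.
D: each chord is 1.5 beats in 4/4, so 8/3 per bar.
Slowest is A at 4/3 chords/bar.

Passage A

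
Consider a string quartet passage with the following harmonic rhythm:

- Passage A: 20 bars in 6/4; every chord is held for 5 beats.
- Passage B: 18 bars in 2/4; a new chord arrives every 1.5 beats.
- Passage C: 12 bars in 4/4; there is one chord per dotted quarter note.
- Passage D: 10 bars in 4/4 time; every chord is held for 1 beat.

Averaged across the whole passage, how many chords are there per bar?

2 chords per bar

A: 20 bars of 6 beats is 120 beats; at 5 beats each that's 24 chords.
B: 18 bars of 2 beats is 36 beats; at 1.5 beats each that's 24 chords.
C: 12 bars of 4 beats is 48 beats; at 1.5 beats each that's 32 chords.
D: 10 bars of 4 beats is 40 beats; at 1 beat each that's 40 chords.
Overall: 120 chords over 60 bars → 120/60 = 2 chords per bar.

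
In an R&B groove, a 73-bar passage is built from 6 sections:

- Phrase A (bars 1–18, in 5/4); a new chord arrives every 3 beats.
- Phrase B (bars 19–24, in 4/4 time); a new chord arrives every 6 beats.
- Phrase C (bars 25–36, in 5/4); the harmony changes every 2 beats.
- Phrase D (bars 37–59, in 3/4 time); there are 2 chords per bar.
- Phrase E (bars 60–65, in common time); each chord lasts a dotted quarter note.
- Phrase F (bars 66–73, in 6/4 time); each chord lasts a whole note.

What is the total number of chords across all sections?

138 chords

A: 18·5 = 90 beats, 90/3 = 30 chords.
B: 6·4 = 24 beats, 24/6 = 4 chords.
C: 12·5 = 60 beats, 60/2 = 30 chords.
D: 23·3 = 69 beats, 69/1.5 = 46 chords.
E: 6·4 = 24 beats, 24/1.5 = 16 chords.
F: 8·6 = 48 beats, 48/4 = 12 chords.
Total: 30 + 4 + 30 + 46 + 16 + 12 = 138.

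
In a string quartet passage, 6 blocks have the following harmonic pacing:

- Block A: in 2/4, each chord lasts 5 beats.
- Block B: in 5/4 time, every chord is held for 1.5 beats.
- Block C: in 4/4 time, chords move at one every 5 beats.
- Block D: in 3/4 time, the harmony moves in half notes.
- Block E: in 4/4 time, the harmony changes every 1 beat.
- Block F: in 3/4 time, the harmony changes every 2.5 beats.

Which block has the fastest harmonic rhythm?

A: each chord is 5 beats in 2/4, so 0.4 per bar.
B: each chord is 1.5 beats in 5/4, so 10/3 per bar.
C: each chord is 5 beats in 4/4, so 0.8 per bar.
D: each chord is 2 beats in 3/4, so 1.5 per bar.
E: each chord is 1 beat in 4/4, so 4 per bar.
F: each chord is 2.5 beats in 3/4, so 1.2 per bar.
Fastest is E at 4 chords/bar.

Block E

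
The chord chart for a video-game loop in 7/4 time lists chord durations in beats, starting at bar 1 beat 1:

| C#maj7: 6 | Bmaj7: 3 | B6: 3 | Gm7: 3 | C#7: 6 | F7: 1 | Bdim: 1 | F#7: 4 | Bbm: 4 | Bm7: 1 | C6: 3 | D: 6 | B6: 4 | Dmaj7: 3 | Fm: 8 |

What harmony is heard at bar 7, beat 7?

Beat 7 of bar 7 is beat (7−1)×7 + 7 = 49 overall.
Running totals: C#maj7 ends at 6, Bmaj7 ends at 9, B6 ends at 12, Gm7 ends at 15, C#7 ends at 21, F7 ends at 22, Bdim ends at 23, F#7 ends at 27, Bbm ends at 31, Bm7 ends at 32, C6 ends at 35, D ends at 41, B6 ends at 45, Dmaj7 ends at 48, Fm ends at 56.
Beat 49 falls within Fm.

Fm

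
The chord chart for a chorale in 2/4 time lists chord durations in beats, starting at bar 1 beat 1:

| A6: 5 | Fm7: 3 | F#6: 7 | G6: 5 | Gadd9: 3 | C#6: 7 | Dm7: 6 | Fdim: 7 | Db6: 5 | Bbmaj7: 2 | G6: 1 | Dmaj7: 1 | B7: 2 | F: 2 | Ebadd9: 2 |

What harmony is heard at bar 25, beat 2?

Bbmaj7

Beat 2 of bar 25 is beat (25−1)×2 + 2 = 50 overall.
Running totals: A6 ends at 5, Fm7 ends at 8, F#6 ends at 15, G6 ends at 20, Gadd9 ends at 23, C#6 ends at 30, Dm7 ends at 36, Fdim ends at 43, Db6 ends at 48, Bbmaj7 ends at 50.
Beat 50 falls within Bbmaj7.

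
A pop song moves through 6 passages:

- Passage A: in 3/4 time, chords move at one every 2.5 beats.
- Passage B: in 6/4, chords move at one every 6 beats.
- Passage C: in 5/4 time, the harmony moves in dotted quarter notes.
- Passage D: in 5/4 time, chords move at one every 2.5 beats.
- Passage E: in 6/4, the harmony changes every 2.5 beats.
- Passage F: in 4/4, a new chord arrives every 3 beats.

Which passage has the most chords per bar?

Passage C

A: 3 beats/bar ÷ 2.5 beats/chord = 1.2 chords/bar.
B: 6 beats/bar ÷ 6 beats/chord = 1 chord/bar.
C: 5 beats/bar ÷ 1.5 beats/chord = 10/3 chords/bar.
D: 5 beats/bar ÷ 2.5 beats/chord = 2 chords/bar.
E: 6 beats/bar ÷ 2.5 beats/chord = 2.4 chords/bar.
F: 4 beats/bar ÷ 3 beats/chord = 4/3 chords/bar.
Fastest is C at 10/3 chords/bar.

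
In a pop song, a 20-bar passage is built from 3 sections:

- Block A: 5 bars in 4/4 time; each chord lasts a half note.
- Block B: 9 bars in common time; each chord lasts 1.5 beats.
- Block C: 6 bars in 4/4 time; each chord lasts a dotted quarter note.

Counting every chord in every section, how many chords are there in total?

50 chords

A: 5 bars × 4 beats = 20 beats; 2 beats/chord → 10 chords.
B: 9 bars × 4 beats = 36 beats; 1.5 beats/chord → 24 chords.
C: 6 bars × 4 beats = 24 beats; 1.5 beats/chord → 16 chords.
Total: 10 + 24 + 16 = 50.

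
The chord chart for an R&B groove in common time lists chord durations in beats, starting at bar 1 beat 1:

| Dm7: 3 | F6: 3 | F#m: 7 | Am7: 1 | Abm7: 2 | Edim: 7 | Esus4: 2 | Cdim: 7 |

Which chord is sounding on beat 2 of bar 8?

Beat 2 of bar 8 is beat (8−1)×4 + 2 = 30 overall.
Running totals: Dm7 ends at 3, F6 ends at 6, F#m ends at 13, Am7 ends at 14, Abm7 ends at 16, Edim ends at 23, Esus4 ends at 25, Cdim ends at 32.
Beat 30 falls within Cdim.

Cdim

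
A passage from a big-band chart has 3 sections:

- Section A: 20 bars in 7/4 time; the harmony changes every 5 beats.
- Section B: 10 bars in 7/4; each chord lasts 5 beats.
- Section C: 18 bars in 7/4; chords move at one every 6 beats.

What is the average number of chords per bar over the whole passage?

A: 20 bars of 7 beats is 140 beats; at 5 beats each that's 28 chords.
B: 10 bars of 7 beats is 70 beats; at 5 beats each that's 14 chords.
C: 18 bars of 7 beats is 126 beats; at 6 beats each that's 21 chords.
Overall: 63 chords over 48 bars → 63/48 = 21/16 chords per bar.

21/16 chords per bar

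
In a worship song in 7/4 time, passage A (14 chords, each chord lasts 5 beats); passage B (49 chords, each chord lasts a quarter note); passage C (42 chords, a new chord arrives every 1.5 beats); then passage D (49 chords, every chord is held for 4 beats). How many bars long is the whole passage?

A: 14 × 5 = 70 beats = 10 bars.
B: 49 × 1 = 49 beats = 7 bars.
C: 42 × 1.5 = 63 beats = 9 bars.
D: 49 × 4 = 196 beats = 28 bars.
Total: 10 + 7 + 9 + 28 = 54 bars.

54 bars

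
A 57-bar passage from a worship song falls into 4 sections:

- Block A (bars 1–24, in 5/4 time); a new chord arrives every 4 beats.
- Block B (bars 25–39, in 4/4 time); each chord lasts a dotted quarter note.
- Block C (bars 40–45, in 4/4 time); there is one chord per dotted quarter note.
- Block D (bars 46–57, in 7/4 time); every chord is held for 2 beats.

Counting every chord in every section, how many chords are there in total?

128 chords

A has 120 beats and chords last 4 each, so 30 chords.
B has 60 beats and chords last 1.5 each, so 40 chords.
C has 24 beats and chords last 1.5 each, so 16 chords.
D has 84 beats and chords last 2 each, so 42 chords.
Total: 30 + 40 + 16 + 42 = 128.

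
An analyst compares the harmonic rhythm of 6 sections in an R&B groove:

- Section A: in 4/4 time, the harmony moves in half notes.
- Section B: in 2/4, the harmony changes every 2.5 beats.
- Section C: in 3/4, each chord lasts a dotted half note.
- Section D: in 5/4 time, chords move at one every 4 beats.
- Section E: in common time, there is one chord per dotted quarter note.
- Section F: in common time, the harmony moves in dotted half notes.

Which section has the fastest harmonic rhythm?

Section E

A: each chord is 2 beats in 4/4, so 2 per bar.
B: each chord is 2.5 beats in 2/4, so 0.8 per bar.
C: each chord is 3 beats in 3/4, so 1 per bar.
D: each chord is 4 beats in 5/4, so 1.25 per bar.
E: each chord is 1.5 beats in 4/4, so 8/3 per bar.
F: each chord is 3 beats in 4/4, so 4/3 per bar.
Fastest is E at 8/3 chords/bar.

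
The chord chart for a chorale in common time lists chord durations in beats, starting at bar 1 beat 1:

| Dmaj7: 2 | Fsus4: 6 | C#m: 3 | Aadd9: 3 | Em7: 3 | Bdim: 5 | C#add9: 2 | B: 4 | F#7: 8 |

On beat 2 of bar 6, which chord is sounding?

Beat 2 of bar 6 is beat (6−1)×4 + 2 = 22 overall.
Running totals: Dmaj7 ends at 2, Fsus4 ends at 8, C#m ends at 11, Aadd9 ends at 14, Em7 ends at 17, Bdim ends at 22.
Beat 22 falls within Bdim.

Bdim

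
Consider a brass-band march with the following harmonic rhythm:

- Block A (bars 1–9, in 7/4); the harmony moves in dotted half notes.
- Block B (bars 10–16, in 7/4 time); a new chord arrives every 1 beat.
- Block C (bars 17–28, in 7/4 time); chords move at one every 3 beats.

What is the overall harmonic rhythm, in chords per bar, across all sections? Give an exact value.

3.5 chords per bar

A: 9 bars of 7 beats is 63 beats; at 3 beats each that's 21 chords.
B: 7 bars of 7 beats is 49 beats; at 1 beat each that's 49 chords.
C: 12 bars of 7 beats is 84 beats; at 3 beats each that's 28 chords.
Overall: 98 chords over 28 bars → 98/28 = 3.5 chords per bar.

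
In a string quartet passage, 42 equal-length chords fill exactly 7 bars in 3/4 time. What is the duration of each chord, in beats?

0.5 beats

7 bars × 3 beats/bar = 21 beats total.
21 beats ÷ 42 chords = 0.5 beats per chord.
(That is an eighth note.)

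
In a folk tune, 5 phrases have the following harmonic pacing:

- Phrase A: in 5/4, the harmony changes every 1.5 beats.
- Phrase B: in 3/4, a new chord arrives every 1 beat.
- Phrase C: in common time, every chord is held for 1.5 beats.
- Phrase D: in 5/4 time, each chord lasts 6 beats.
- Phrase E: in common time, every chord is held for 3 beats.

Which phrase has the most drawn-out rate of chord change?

Phrase D

A: each chord is 1.5 beats in 5/4, so 10/3 per bar.
B: each chord is 1 beat in 3/4, so 3 per bar.
C: each chord is 1.5 beats in 4/4, so 8/3 per bar.
D: each chord is 6 beats in 5/4, so 5/6 per bar.
E: each chord is 3 beats in 4/4, so 4/3 per bar.
Slowest is D at 5/6 chords/bar.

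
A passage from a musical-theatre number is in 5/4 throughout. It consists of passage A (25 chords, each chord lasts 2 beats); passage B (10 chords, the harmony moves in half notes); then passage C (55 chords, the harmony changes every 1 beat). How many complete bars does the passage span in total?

25 bars

A: 25 × 2 = 50 beats = 10 bars.
B: 10 × 2 = 20 beats = 4 bars.
C: 55 × 1 = 55 beats = 11 bars.
Total: 10 + 4 + 11 = 25 bars.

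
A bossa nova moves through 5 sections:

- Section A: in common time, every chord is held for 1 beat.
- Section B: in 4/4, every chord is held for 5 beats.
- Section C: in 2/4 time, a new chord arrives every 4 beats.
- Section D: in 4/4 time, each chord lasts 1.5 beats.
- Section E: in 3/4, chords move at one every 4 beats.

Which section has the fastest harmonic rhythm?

Section A

A: each chord is 1 beat in 4/4, so 4 per bar.
B: each chord is 5 beats in 4/4, so 0.8 per bar.
C: each chord is 4 beats in 2/4, so 0.5 per bar.
D: each chord is 1.5 beats in 4/4, so 8/3 per bar.
E: each chord is 4 beats in 3/4, so 0.75 per bar.
Fastest is A at 4 chords/bar.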